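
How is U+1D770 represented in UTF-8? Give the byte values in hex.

U+1D770 = 0x1D770 = 120688 decimal. In range U+10000–U+10FFFF → 4-byte form: 11110xxx 10xxxxxx 10xxxxxx 10xxxxxx.
Binary (21 bits): 000011101011101110000.
Split 3+6+6+6: 000 | 011101 | 011101 | 110000.
Byte 1: 11110000 = 0xF0.
Byte 2: 10011101 = 0x9D.
Byte 3: 10011101 = 0x9D.
Byte 4: 10110000 = 0xB0.

F0 9D 9D B0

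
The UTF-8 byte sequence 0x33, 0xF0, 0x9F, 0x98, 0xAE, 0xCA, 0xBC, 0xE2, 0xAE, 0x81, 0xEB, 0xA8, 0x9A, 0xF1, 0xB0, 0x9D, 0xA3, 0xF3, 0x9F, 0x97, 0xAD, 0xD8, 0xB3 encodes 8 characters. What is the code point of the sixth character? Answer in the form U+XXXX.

U+70763

Offset 0: leading byte 0x33 = 00110011 → 1-byte char #1 = 33.
Offset 1: leading byte 0xF0 = 11110000 → 4-byte char #2 = F0 9F 98 AE.
Offset 5: leading byte 0xCA = 11001010 → 2-byte char #3 = CA BC.
Offset 7: leading byte 0xE2 = 11100010 → 3-byte char #4 = E2 AE 81.
Offset 10: leading byte 0xEB = 11101011 → 3-byte char #5 = EB A8 9A.
Offset 13: leading byte 0xF1 = 11110001 → 4-byte char #6 = F1 B0 9D A3.
Leading byte 0xF1 = 11110001 matches 11110xxx → 4-byte sequence.
Byte 1: 0xF1 = 11110001, payload 001 (3 bits).
Byte 2: 0xB0 = 10110000 (10xxxxxx ✓), payload 110000.
Byte 3: 0x9D = 10011101 (10xxxxxx ✓), payload 011101.
Byte 4: 0xA3 = 10100011 (10xxxxxx ✓), payload 100011.
Concatenate: 001110000011101100011 = 0x70763 (21 bits → U+70763).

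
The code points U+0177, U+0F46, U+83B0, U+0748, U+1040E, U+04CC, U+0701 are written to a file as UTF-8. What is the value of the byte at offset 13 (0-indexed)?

0x8E

U+0177 → 2-byte form C5 B7 at offsets 0–1.
U+0F46 → 3-byte form E0 BD 86 at offsets 2–4.
U+83B0 → 3-byte form E8 8E B0 at offsets 5–7.
U+0748 → 2-byte form DD 88 at offsets 8–9.
U+1040E → 4-byte form F0 90 90 8E at offsets 10–13.
Offset 13 falls in char 5's range; it's byte 4 of F0 90 90 8E = 0x8E.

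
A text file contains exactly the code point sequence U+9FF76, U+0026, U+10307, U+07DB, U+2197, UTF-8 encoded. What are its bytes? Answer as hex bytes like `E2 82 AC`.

F2 9F BD B6 26 F0 90 8C 87 DF 9B E2 86 97

U+9FF76: 4-byte form → F2 9F BD B6.
U+0026: 1-byte form → 26.
U+10307: 4-byte form → F0 90 8C 87.
U+07DB: 2-byte form → DF 9B.
U+2197: 3-byte form → E2 86 97.
Concatenated (14 bytes): F2 9F BD B6 26 F0 90 8C 87 DF 9B E2 86 97.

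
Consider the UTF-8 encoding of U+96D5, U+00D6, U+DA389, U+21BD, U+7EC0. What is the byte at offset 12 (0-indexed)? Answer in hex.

0xE7

U+96D5 → 3-byte form E9 9B 95 at offsets 0–2.
U+00D6 → 2-byte form C3 96 at offsets 3–4.
U+DA389 → 4-byte form F3 9A 8E 89 at offsets 5–8.
U+21BD → 3-byte form E2 86 BD at offsets 9–11.
U+7EC0 → 3-byte form E7 BB 80 at offsets 12–14.
Offset 12 falls in char 5's range; it's byte 1 of E7 BB 80 = 0xE7.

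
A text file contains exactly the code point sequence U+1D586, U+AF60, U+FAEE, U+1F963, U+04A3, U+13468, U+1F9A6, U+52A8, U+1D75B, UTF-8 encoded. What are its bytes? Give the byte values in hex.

F0 9D 96 86 EA BD A0 EF AB AE F0 9F A5 A3 D2 A3 F0 93 91 A8 F0 9F A6 A6 E5 8A A8 F0 9D 9D 9B

U+1D586: 4-byte form → F0 9D 96 86.
U+AF60: 3-byte form → EA BD A0.
U+FAEE: 3-byte form → EF AB AE.
U+1F963: 4-byte form → F0 9F A5 A3.
U+04A3: 2-byte form → D2 A3.
U+13468: 4-byte form → F0 93 91 A8.
U+1F9A6: 4-byte form → F0 9F A6 A6.
U+52A8: 3-byte form → E5 8A A8.
U+1D75B: 4-byte form → F0 9D 9D 9B.
Concatenated (31 bytes): F0 9D 96 86 EA BD A0 EF AB AE F0 9F A5 A3 D2 A3 F0 93 91 A8 F0 9F A6 A6 E5 8A A8 F0 9D 9D 9B.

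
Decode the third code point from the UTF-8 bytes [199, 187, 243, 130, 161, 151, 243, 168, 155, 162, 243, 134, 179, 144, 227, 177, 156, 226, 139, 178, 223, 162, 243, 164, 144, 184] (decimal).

U+E86E2

Offset 0: leading byte 0xC7 = 11000111 → 2-byte char #1 = C7 BB.
Offset 2: leading byte 0xF3 = 11110011 → 4-byte char #2 = F3 82 A1 97.
Offset 6: leading byte 0xF3 = 11110011 → 4-byte char #3 = F3 A8 9B A2.
Leading byte 0xF3 = 11110011 matches 11110xxx → 4-byte sequence.
Byte 1: 0xF3 = 11110011, payload 011 (3 bits).
Byte 2: 0xA8 = 10101000 (10xxxxxx ✓), payload 101000.
Byte 3: 0x9B = 10011011 (10xxxxxx ✓), payload 011011.
Byte 4: 0xA2 = 10100010 (10xxxxxx ✓), payload 100010.
Concatenate: 011101000011011100010 = 0xE86E2 (21 bits → U+E86E2).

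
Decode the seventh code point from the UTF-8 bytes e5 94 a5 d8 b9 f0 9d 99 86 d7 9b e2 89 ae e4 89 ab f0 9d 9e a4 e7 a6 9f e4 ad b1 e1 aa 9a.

Offset 0: leading byte 0xE5 = 11100101 → 3-byte char #1 = E5 94 A5.
Offset 3: leading byte 0xD8 = 11011000 → 2-byte char #2 = D8 B9.
Offset 5: leading byte 0xF0 = 11110000 → 4-byte char #3 = F0 9D 99 86.
Offset 9: leading byte 0xD7 = 11010111 → 2-byte char #4 = D7 9B.
Offset 11: leading byte 0xE2 = 11100010 → 3-byte char #5 = E2 89 AE.
Offset 14: leading byte 0xE4 = 11100100 → 3-byte char #6 = E4 89 AB.
Offset 17: leading byte 0xF0 = 11110000 → 4-byte char #7 = F0 9D 9E A4.
Leading byte 0xF0 = 11110000 matches 11110xxx → 4-byte sequence.
Byte 1: 0xF0 = 11110000, payload 000 (3 bits).
Byte 2: 0x9D = 10011101 (10xxxxxx ✓), payload 011101.
Byte 3: 0x9E = 10011110 (10xxxxxx ✓), payload 011110.
Byte 4: 0xA4 = 10100100 (10xxxxxx ✓), payload 100100.
Concatenate: 000011101011110100100 = 0x1D7A4 (21 bits → U+1D7A4).

U+1D7A4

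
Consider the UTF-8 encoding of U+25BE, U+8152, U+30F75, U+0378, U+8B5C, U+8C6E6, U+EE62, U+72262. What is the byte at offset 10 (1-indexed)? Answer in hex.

1-indexed offset 10 is 0-indexed offset 9.
U+25BE → 3-byte form E2 96 BE at offsets 0–2.
U+8152 → 3-byte form E8 85 92 at offsets 3–5.
U+30F75 → 4-byte form F0 B0 BD B5 at offsets 6–9.
Offset 9 falls in char 3's range; it's byte 4 of F0 B0 BD B5 = 0xB5.

0xB5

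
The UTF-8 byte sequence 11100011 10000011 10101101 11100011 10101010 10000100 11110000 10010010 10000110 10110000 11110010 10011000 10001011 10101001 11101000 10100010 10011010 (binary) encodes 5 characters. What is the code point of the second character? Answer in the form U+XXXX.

U+3A84

Offset 0: leading byte 0xE3 = 11100011 → 3-byte char #1 = E3 83 AD.
Offset 3: leading byte 0xE3 = 11100011 → 3-byte char #2 = E3 AA 84.
Leading byte 0xE3 = 11100011 matches 1110xxxx → 3-byte sequence.
Byte 1: 0xE3 = 11100011, payload 0011 (4 bits).
Byte 2: 0xAA = 10101010 (10xxxxxx ✓), payload 101010.
Byte 3: 0x84 = 10000100 (10xxxxxx ✓), payload 000100.
Concatenate: 0011101010000100 = 0x3A84 (16 bits → U+3A84).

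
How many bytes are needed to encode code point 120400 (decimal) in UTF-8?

U+1D650 = 0x1D650. UTF-8 uses 1 byte below 0x80, 2 below 0x800, 3 below 0x10000, 4 up to 0x10FFFF. 0x1D650 is in U+10000–U+10FFFF → 4 bytes.

4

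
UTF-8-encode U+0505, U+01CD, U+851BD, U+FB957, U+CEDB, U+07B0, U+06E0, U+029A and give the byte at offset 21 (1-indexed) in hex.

1-indexed offset 21 is 0-indexed offset 20.
U+0505 → 2-byte form D4 85 at offsets 0–1.
U+01CD → 2-byte form C7 8D at offsets 2–3.
U+851BD → 4-byte form F2 85 86 BD at offsets 4–7.
U+FB957 → 4-byte form F3 BB A5 97 at offsets 8–11.
U+CEDB → 3-byte form EC BB 9B at offsets 12–14.
U+07B0 → 2-byte form DE B0 at offsets 15–16.
U+06E0 → 2-byte form DB A0 at offsets 17–18.
U+029A → 2-byte form CA 9A at offsets 19–20.
Offset 20 falls in char 8's range; it's byte 2 of CA 9A = 0x9A.

0x9A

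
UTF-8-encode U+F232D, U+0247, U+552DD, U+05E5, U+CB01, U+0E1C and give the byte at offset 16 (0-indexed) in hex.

U+F232D → 4-byte form F3 B2 8C AD at offsets 0–3.
U+0247 → 2-byte form C9 87 at offsets 4–5.
U+552DD → 4-byte form F1 95 8B 9D at offsets 6–9.
U+05E5 → 2-byte form D7 A5 at offsets 10–11.
U+CB01 → 3-byte form EC AC 81 at offsets 12–14.
U+0E1C → 3-byte form E0 B8 9C at offsets 15–17.
Offset 16 falls in char 6's range; it's byte 2 of E0 B8 9C = 0xB8.

0xB8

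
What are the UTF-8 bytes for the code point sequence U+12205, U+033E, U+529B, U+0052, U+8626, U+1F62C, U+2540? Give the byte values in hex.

U+12205: 4-byte form → F0 92 88 85.
U+033E: 2-byte form → CC BE.
U+529B: 3-byte form → E5 8A 9B.
U+0052: 1-byte form → 52.
U+8626: 3-byte form → E8 98 A6.
U+1F62C: 4-byte form → F0 9F 98 AC.
U+2540: 3-byte form → E2 95 80.
Concatenated (20 bytes): F0 92 88 85 CC BE E5 8A 9B 52 E8 98 A6 F0 9F 98 AC E2 95 80.

F0 92 88 85 CC BE E5 8A 9B 52 E8 98 A6 F0 9F 98 AC E2 95 80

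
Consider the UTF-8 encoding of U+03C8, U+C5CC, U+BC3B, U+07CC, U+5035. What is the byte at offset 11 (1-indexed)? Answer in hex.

1-indexed offset 11 is 0-indexed offset 10.
U+03C8 → 2-byte form CF 88 at offsets 0–1.
U+C5CC → 3-byte form EC 97 8C at offsets 2–4.
U+BC3B → 3-byte form EB B0 BB at offsets 5–7.
U+07CC → 2-byte form DF 8C at offsets 8–9.
U+5035 → 3-byte form E5 80 B5 at offsets 10–12.
Offset 10 falls in char 5's range; it's byte 1 of E5 80 B5 = 0xE5.

0xE5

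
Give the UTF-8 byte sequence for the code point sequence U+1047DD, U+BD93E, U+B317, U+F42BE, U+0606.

U+1047DD: 4-byte form → F4 84 9F 9D.
U+BD93E: 4-byte form → F2 BD A4 BE.
U+B317: 3-byte form → EB 8C 97.
U+F42BE: 4-byte form → F3 B4 8A BE.
U+0606: 2-byte form → D8 86.
Concatenated (17 bytes): F4 84 9F 9D F2 BD A4 BE EB 8C 97 F3 B4 8A BE D8 86.

F4 84 9F 9D F2 BD A4 BE EB 8C 97 F3 B4 8A BE D8 86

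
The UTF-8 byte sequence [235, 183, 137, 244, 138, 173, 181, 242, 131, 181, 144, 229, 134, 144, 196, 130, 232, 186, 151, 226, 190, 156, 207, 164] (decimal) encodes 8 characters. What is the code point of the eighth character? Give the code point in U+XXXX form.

Offset 0: leading byte 0xEB = 11101011 → 3-byte char #1 = EB B7 89.
Offset 3: leading byte 0xF4 = 11110100 → 4-byte char #2 = F4 8A AD B5.
Offset 7: leading byte 0xF2 = 11110010 → 4-byte char #3 = F2 83 B5 90.
Offset 11: leading byte 0xE5 = 11100101 → 3-byte char #4 = E5 86 90.
Offset 14: leading byte 0xC4 = 11000100 → 2-byte char #5 = C4 82.
Offset 16: leading byte 0xE8 = 11101000 → 3-byte char #6 = E8 BA 97.
Offset 19: leading byte 0xE2 = 11100010 → 3-byte char #7 = E2 BE 9C.
Offset 22: leading byte 0xCF = 11001111 → 2-byte char #8 = CF A4.
Leading byte 0xCF = 11001111 matches 110xxxxx → 2-byte sequence.
Byte 1: 0xCF = 11001111, payload 01111 (5 bits).
Byte 2: 0xA4 = 10100100 (10xxxxxx ✓), payload 100100.
Concatenate: 01111100100 = 0x3E4 (11 bits → U+03E4).

U+03E4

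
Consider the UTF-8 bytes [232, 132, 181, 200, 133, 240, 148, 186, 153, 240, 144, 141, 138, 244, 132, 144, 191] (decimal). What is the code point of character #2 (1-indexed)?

Offset 0: leading byte 0xE8 = 11101000 → 3-byte char #1 = E8 84 B5.
Offset 3: leading byte 0xC8 = 11001000 → 2-byte char #2 = C8 85.
Leading byte 0xC8 = 11001000 matches 110xxxxx → 2-byte sequence.
Byte 1: 0xC8 = 11001000, payload 01000 (5 bits).
Byte 2: 0x85 = 10000101 (10xxxxxx ✓), payload 000101.
Concatenate: 01000000101 = 0x205 (11 bits → U+0205).

U+0205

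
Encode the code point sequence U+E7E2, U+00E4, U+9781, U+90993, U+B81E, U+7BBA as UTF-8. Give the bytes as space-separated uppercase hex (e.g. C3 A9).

U+E7E2: 3-byte form → EE 9F A2.
U+00E4: 2-byte form → C3 A4.
U+9781: 3-byte form → E9 9E 81.
U+90993: 4-byte form → F2 90 A6 93.
U+B81E: 3-byte form → EB A0 9E.
U+7BBA: 3-byte form → E7 AE BA.
Concatenated (18 bytes): EE 9F A2 C3 A4 E9 9E 81 F2 90 A6 93 EB A0 9E E7 AE BA.

EE 9F A2 C3 A4 E9 9E 81 F2 90 A6 93 EB A0 9E E7 AE BA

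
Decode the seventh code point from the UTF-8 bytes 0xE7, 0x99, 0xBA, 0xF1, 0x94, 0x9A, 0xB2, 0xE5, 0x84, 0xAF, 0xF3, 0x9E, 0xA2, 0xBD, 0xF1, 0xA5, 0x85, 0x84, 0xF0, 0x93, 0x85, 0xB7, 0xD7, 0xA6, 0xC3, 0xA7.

Offset 0: leading byte 0xE7 = 11100111 → 3-byte char #1 = E7 99 BA.
Offset 3: leading byte 0xF1 = 11110001 → 4-byte char #2 = F1 94 9A B2.
Offset 7: leading byte 0xE5 = 11100101 → 3-byte char #3 = E5 84 AF.
Offset 10: leading byte 0xF3 = 11110011 → 4-byte char #4 = F3 9E A2 BD.
Offset 14: leading byte 0xF1 = 11110001 → 4-byte char #5 = F1 A5 85 84.
Offset 18: leading byte 0xF0 = 11110000 → 4-byte char #6 = F0 93 85 B7.
Offset 22: leading byte 0xD7 = 11010111 → 2-byte char #7 = D7 A6.
Leading byte 0xD7 = 11010111 matches 110xxxxx → 2-byte sequence.
Byte 1: 0xD7 = 11010111, payload 10111 (5 bits).
Byte 2: 0xA6 = 10100110 (10xxxxxx ✓), payload 100110.
Concatenate: 10111100110 = 0x5E6 (11 bits → U+05E6).

U+05E6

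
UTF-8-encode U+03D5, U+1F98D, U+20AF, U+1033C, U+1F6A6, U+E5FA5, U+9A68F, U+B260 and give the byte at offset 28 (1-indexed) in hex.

0xA0

1-indexed offset 28 is 0-indexed offset 27.
U+03D5 → 2-byte form CF 95 at offsets 0–1.
U+1F98D → 4-byte form F0 9F A6 8D at offsets 2–5.
U+20AF → 3-byte form E2 82 AF at offsets 6–8.
U+1033C → 4-byte form F0 90 8C BC at offsets 9–12.
U+1F6A6 → 4-byte form F0 9F 9A A6 at offsets 13–16.
U+E5FA5 → 4-byte form F3 A5 BE A5 at offsets 17–20.
U+9A68F → 4-byte form F2 9A 9A 8F at offsets 21–24.
U+B260 → 3-byte form EB 89 A0 at offsets 25–27.
Offset 27 falls in char 8's range; it's byte 3 of EB 89 A0 = 0xA0.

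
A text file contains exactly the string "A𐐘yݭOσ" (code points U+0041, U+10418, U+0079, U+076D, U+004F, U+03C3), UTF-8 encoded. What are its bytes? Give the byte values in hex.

41 F0 90 90 98 79 DD AD 4F CF 83

U+0041: 1-byte form → 41.
U+10418: 4-byte form → F0 90 90 98.
U+0079: 1-byte form → 79.
U+076D: 2-byte form → DD AD.
U+004F: 1-byte form → 4F.
U+03C3: 2-byte form → CF 83.
Concatenated (11 bytes): 41 F0 90 90 98 79 DD AD 4F CF 83.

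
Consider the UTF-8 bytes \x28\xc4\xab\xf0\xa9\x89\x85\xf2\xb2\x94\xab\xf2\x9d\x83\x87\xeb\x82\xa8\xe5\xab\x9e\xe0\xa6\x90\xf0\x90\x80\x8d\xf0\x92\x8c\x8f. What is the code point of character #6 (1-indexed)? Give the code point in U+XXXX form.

Offset 0: leading byte 0x28 = 00101000 → 1-byte char #1 = 28.
Offset 1: leading byte 0xC4 = 11000100 → 2-byte char #2 = C4 AB.
Offset 3: leading byte 0xF0 = 11110000 → 4-byte char #3 = F0 A9 89 85.
Offset 7: leading byte 0xF2 = 11110010 → 4-byte char #4 = F2 B2 94 AB.
Offset 11: leading byte 0xF2 = 11110010 → 4-byte char #5 = F2 9D 83 87.
Offset 15: leading byte 0xEB = 11101011 → 3-byte char #6 = EB 82 A8.
Leading byte 0xEB = 11101011 matches 1110xxxx → 3-byte sequence.
Byte 1: 0xEB = 11101011, payload 1011 (4 bits).
Byte 2: 0x82 = 10000010 (10xxxxxx ✓), payload 000010.
Byte 3: 0xA8 = 10101000 (10xxxxxx ✓), payload 101000.
Concatenate: 1011000010101000 = 0xB0A8 (16 bits → U+B0A8).

U+B0A8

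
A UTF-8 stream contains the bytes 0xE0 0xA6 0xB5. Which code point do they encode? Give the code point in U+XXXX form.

Leading byte 0xE0 = 11100000 matches 1110xxxx → 3-byte sequence.
Byte 1: 0xE0 = 11100000, payload 0000 (4 bits).
Byte 2: 0xA6 = 10100110 (10xxxxxx ✓), payload 100110.
Byte 3: 0xB5 = 10110101 (10xxxxxx ✓), payload 110101.
Concatenate: 0000100110110101 = 0x9B5 (16 bits → U+09B5).

U+09B5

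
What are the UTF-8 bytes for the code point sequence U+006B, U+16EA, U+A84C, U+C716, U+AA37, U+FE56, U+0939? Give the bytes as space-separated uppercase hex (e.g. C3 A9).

6B E1 9B AA EA A1 8C EC 9C 96 EA A8 B7 EF B9 96 E0 A4 B9

U+006B: 1-byte form → 6B.
U+16EA: 3-byte form → E1 9B AA.
U+A84C: 3-byte form → EA A1 8C.
U+C716: 3-byte form → EC 9C 96.
U+AA37: 3-byte form → EA A8 B7.
U+FE56: 3-byte form → EF B9 96.
U+0939: 3-byte form → E0 A4 B9.
Concatenated (19 bytes): 6B E1 9B AA EA A1 8C EC 9C 96 EA A8 B7 EF B9 96 E0 A4 B9.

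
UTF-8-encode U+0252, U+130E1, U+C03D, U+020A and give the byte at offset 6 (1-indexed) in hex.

0xA1

1-indexed offset 6 is 0-indexed offset 5.
U+0252 → 2-byte form C9 92 at offsets 0–1.
U+130E1 → 4-byte form F0 93 83 A1 at offsets 2–5.
Offset 5 falls in char 2's range; it's byte 4 of F0 93 83 A1 = 0xA1.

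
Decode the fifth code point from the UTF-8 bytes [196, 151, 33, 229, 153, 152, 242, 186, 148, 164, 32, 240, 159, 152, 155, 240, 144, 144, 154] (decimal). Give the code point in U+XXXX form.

Offset 0: leading byte 0xC4 = 11000100 → 2-byte char #1 = C4 97.
Offset 2: leading byte 0x21 = 00100001 → 1-byte char #2 = 21.
Offset 3: leading byte 0xE5 = 11100101 → 3-byte char #3 = E5 99 98.
Offset 6: leading byte 0xF2 = 11110010 → 4-byte char #4 = F2 BA 94 A4.
Offset 10: leading byte 0x20 = 00100000 → 1-byte char #5 = 20.
Leading byte 0x20 = 00100000 matches 0xxxxxxx → 1-byte sequence.
Byte 1: 0x20 = 00100000, payload 0100000 (7 bits).
Concatenate: 0100000 = 0x20 (7 bits → U+0020).

U+0020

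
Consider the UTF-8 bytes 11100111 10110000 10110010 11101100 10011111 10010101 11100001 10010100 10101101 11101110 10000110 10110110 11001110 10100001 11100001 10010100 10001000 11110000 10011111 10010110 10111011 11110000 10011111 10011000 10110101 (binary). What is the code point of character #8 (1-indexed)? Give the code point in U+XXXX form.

U+1F635

Offset 0: leading byte 0xE7 = 11100111 → 3-byte char #1 = E7 B0 B2.
Offset 3: leading byte 0xEC = 11101100 → 3-byte char #2 = EC 9F 95.
Offset 6: leading byte 0xE1 = 11100001 → 3-byte char #3 = E1 94 AD.
Offset 9: leading byte 0xEE = 11101110 → 3-byte char #4 = EE 86 B6.
Offset 12: leading byte 0xCE = 11001110 → 2-byte char #5 = CE A1.
Offset 14: leading byte 0xE1 = 11100001 → 3-byte char #6 = E1 94 88.
Offset 17: leading byte 0xF0 = 11110000 → 4-byte char #7 = F0 9F 96 BB.
Offset 21: leading byte 0xF0 = 11110000 → 4-byte char #8 = F0 9F 98 B5.
Leading byte 0xF0 = 11110000 matches 11110xxx → 4-byte sequence.
Byte 1: 0xF0 = 11110000, payload 000 (3 bits).
Byte 2: 0x9F = 10011111 (10xxxxxx ✓), payload 011111.
Byte 3: 0x98 = 10011000 (10xxxxxx ✓), payload 011000.
Byte 4: 0xB5 = 10110101 (10xxxxxx ✓), payload 110101.
Concatenate: 000011111011000110101 = 0x1F635 (21 bits → U+1F635).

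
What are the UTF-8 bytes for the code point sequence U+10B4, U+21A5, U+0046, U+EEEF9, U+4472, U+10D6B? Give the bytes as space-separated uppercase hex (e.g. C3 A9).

U+10B4: 3-byte form → E1 82 B4.
U+21A5: 3-byte form → E2 86 A5.
U+0046: 1-byte form → 46.
U+EEEF9: 4-byte form → F3 AE BB B9.
U+4472: 3-byte form → E4 91 B2.
U+10D6B: 4-byte form → F0 90 B5 AB.
Concatenated (18 bytes): E1 82 B4 E2 86 A5 46 F3 AE BB B9 E4 91 B2 F0 90 B5 AB.

E1 82 B4 E2 86 A5 46 F3 AE BB B9 E4 91 B2 F0 90 B5 AB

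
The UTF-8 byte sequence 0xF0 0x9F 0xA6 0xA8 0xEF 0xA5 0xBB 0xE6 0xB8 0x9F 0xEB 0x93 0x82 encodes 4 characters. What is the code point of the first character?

Offset 0: leading byte 0xF0 = 11110000 → 4-byte char #1 = F0 9F A6 A8.
Leading byte 0xF0 = 11110000 matches 11110xxx → 4-byte sequence.
Byte 1: 0xF0 = 11110000, payload 000 (3 bits).
Byte 2: 0x9F = 10011111 (10xxxxxx ✓), payload 011111.
Byte 3: 0xA6 = 10100110 (10xxxxxx ✓), payload 100110.
Byte 4: 0xA8 = 10101000 (10xxxxxx ✓), payload 101000.
Concatenate: 000011111100110101000 = 0x1F9A8 (21 bits → U+1F9A8).

U+1F9A8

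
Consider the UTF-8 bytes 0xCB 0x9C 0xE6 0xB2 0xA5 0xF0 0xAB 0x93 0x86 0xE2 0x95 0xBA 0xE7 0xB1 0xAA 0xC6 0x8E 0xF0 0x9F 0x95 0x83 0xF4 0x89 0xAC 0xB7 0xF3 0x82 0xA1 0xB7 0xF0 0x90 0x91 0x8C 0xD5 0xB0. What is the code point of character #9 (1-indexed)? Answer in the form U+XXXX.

Offset 0: leading byte 0xCB = 11001011 → 2-byte char #1 = CB 9C.
Offset 2: leading byte 0xE6 = 11100110 → 3-byte char #2 = E6 B2 A5.
Offset 5: leading byte 0xF0 = 11110000 → 4-byte char #3 = F0 AB 93 86.
Offset 9: leading byte 0xE2 = 11100010 → 3-byte char #4 = E2 95 BA.
Offset 12: leading byte 0xE7 = 11100111 → 3-byte char #5 = E7 B1 AA.
Offset 15: leading byte 0xC6 = 11000110 → 2-byte char #6 = C6 8E.
Offset 17: leading byte 0xF0 = 11110000 → 4-byte char #7 = F0 9F 95 83.
Offset 21: leading byte 0xF4 = 11110100 → 4-byte char #8 = F4 89 AC B7.
Offset 25: leading byte 0xF3 = 11110011 → 4-byte char #9 = F3 82 A1 B7.
Leading byte 0xF3 = 11110011 matches 11110xxx → 4-byte sequence.
Byte 1: 0xF3 = 11110011, payload 011 (3 bits).
Byte 2: 0x82 = 10000010 (10xxxxxx ✓), payload 000010.
Byte 3: 0xA1 = 10100001 (10xxxxxx ✓), payload 100001.
Byte 4: 0xB7 = 10110111 (10xxxxxx ✓), payload 110111.
Concatenate: 011000010100001110111 = 0xC2877 (21 bits → U+C2877).

U+C2877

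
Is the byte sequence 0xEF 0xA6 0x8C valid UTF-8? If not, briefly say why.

valid

Leading byte 0xEF = 11101111 → 3-byte form.
Continuation bytes 0xA6=10100110, 0x8C=10001100 all match 10xxxxxx.
Decoded value 0xF98C is ≥ 0x800 (shortest form) and not a surrogate.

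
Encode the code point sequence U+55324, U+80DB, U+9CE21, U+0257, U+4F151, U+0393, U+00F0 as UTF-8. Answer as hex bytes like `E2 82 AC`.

U+55324: 4-byte form → F1 95 8C A4.
U+80DB: 3-byte form → E8 83 9B.
U+9CE21: 4-byte form → F2 9C B8 A1.
U+0257: 2-byte form → C9 97.
U+4F151: 4-byte form → F1 8F 85 91.
U+0393: 2-byte form → CE 93.
U+00F0: 2-byte form → C3 B0.
Concatenated (21 bytes): F1 95 8C A4 E8 83 9B F2 9C B8 A1 C9 97 F1 8F 85 91 CE 93 C3 B0.

F1 95 8C A4 E8 83 9B F2 9C B8 A1 C9 97 F1 8F 85 91 CE 93 C3 B0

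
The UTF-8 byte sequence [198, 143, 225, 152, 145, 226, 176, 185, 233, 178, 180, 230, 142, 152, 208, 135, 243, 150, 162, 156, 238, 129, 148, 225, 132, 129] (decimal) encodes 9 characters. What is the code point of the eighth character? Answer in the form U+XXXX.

Offset 0: leading byte 0xC6 = 11000110 → 2-byte char #1 = C6 8F.
Offset 2: leading byte 0xE1 = 11100001 → 3-byte char #2 = E1 98 91.
Offset 5: leading byte 0xE2 = 11100010 → 3-byte char #3 = E2 B0 B9.
Offset 8: leading byte 0xE9 = 11101001 → 3-byte char #4 = E9 B2 B4.
Offset 11: leading byte 0xE6 = 11100110 → 3-byte char #5 = E6 8E 98.
Offset 14: leading byte 0xD0 = 11010000 → 2-byte char #6 = D0 87.
Offset 16: leading byte 0xF3 = 11110011 → 4-byte char #7 = F3 96 A2 9C.
Offset 20: leading byte 0xEE = 11101110 → 3-byte char #8 = EE 81 94.
Leading byte 0xEE = 11101110 matches 1110xxxx → 3-byte sequence.
Byte 1: 0xEE = 11101110, payload 1110 (4 bits).
Byte 2: 0x81 = 10000001 (10xxxxxx ✓), payload 000001.
Byte 3: 0x94 = 10010100 (10xxxxxx ✓), payload 010100.
Concatenate: 1110000001010100 = 0xE054 (16 bits → U+E054).

U+E054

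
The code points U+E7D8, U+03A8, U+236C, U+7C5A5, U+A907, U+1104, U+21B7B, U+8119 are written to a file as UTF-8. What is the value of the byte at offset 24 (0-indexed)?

0x99

U+E7D8 → 3-byte form EE 9F 98 at offsets 0–2.
U+03A8 → 2-byte form CE A8 at offsets 3–4.
U+236C → 3-byte form E2 8D AC at offsets 5–7.
U+7C5A5 → 4-byte form F1 BC 96 A5 at offsets 8–11.
U+A907 → 3-byte form EA A4 87 at offsets 12–14.
U+1104 → 3-byte form E1 84 84 at offsets 15–17.
U+21B7B → 4-byte form F0 A1 AD BB at offsets 18–21.
U+8119 → 3-byte form E8 84 99 at offsets 22–24.
Offset 24 falls in char 8's range; it's byte 3 of E8 84 99 = 0x99.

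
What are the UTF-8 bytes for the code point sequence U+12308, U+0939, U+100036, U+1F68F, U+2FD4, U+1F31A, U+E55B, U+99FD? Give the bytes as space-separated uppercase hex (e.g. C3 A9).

U+12308: 4-byte form → F0 92 8C 88.
U+0939: 3-byte form → E0 A4 B9.
U+100036: 4-byte form → F4 80 80 B6.
U+1F68F: 4-byte form → F0 9F 9A 8F.
U+2FD4: 3-byte form → E2 BF 94.
U+1F31A: 4-byte form → F0 9F 8C 9A.
U+E55B: 3-byte form → EE 95 9B.
U+99FD: 3-byte form → E9 A7 BD.
Concatenated (28 bytes): F0 92 8C 88 E0 A4 B9 F4 80 80 B6 F0 9F 9A 8F E2 BF 94 F0 9F 8C 9A EE 95 9B E9 A7 BD.

F0 92 8C 88 E0 A4 B9 F4 80 80 B6 F0 9F 9A 8F E2 BF 94 F0 9F 8C 9A EE 95 9B E9 A7 BD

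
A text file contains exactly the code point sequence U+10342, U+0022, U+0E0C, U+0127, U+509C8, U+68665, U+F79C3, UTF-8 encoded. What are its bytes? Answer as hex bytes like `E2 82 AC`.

U+10342: 4-byte form → F0 90 8D 82.
U+0022: 1-byte form → 22.
U+0E0C: 3-byte form → E0 B8 8C.
U+0127: 2-byte form → C4 A7.
U+509C8: 4-byte form → F1 90 A7 88.
U+68665: 4-byte form → F1 A8 99 A5.
U+F79C3: 4-byte form → F3 B7 A7 83.
Concatenated (22 bytes): F0 90 8D 82 22 E0 B8 8C C4 A7 F1 90 A7 88 F1 A8 99 A5 F3 B7 A7 83.

F0 90 8D 82 22 E0 B8 8C C4 A7 F1 90 A7 88 F1 A8 99 A5 F3 B7 A7 83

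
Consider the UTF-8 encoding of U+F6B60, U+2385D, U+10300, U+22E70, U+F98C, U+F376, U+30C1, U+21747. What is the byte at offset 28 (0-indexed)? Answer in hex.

U+F6B60 → 4-byte form F3 B6 AD A0 at offsets 0–3.
U+2385D → 4-byte form F0 A3 A1 9D at offsets 4–7.
U+10300 → 4-byte form F0 90 8C 80 at offsets 8–11.
U+22E70 → 4-byte form F0 A2 B9 B0 at offsets 12–15.
U+F98C → 3-byte form EF A6 8C at offsets 16–18.
U+F376 → 3-byte form EF 8D B6 at offsets 19–21.
U+30C1 → 3-byte form E3 83 81 at offsets 22–24.
U+21747 → 4-byte form F0 A1 9D 87 at offsets 25–28.
Offset 28 falls in char 8's range; it's byte 4 of F0 A1 9D 87 = 0x87.

0x87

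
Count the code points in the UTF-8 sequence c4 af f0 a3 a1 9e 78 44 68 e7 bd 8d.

6

Byte at offset 0: 0xC4 = 11000100 → 2-byte char (#1). Advance 2.
Byte at offset 2: 0xF0 = 11110000 → 4-byte char (#2). Advance 4.
Byte at offset 6: 0x78 = 01111000 → 1-byte char (#3). Advance 1.
Byte at offset 7: 0x44 = 01000100 → 1-byte char (#4). Advance 1.
Byte at offset 8: 0x68 = 01101000 → 1-byte char (#5). Advance 1.
Byte at offset 9: 0xE7 = 11100111 → 3-byte char (#6). Advance 3.
Reached end at offset 12 after 6 code points.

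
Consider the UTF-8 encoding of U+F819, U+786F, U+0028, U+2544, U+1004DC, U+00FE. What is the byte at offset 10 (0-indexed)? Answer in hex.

0xF4

U+F819 → 3-byte form EF A0 99 at offsets 0–2.
U+786F → 3-byte form E7 A1 AF at offsets 3–5.
U+0028 → 1-byte form 28 at offsets 6–6.
U+2544 → 3-byte form E2 95 84 at offsets 7–9.
U+1004DC → 4-byte form F4 80 93 9C at offsets 10–13.
Offset 10 falls in char 5's range; it's byte 1 of F4 80 93 9C = 0xF4.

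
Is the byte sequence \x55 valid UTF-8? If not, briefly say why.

Leading byte 0x55 = 01010101 → 1-byte form.

valid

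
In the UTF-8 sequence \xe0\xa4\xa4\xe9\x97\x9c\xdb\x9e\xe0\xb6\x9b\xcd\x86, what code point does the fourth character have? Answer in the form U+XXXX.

U+0D9B

Offset 0: leading byte 0xE0 = 11100000 → 3-byte char #1 = E0 A4 A4.
Offset 3: leading byte 0xE9 = 11101001 → 3-byte char #2 = E9 97 9C.
Offset 6: leading byte 0xDB = 11011011 → 2-byte char #3 = DB 9E.
Offset 8: leading byte 0xE0 = 11100000 → 3-byte char #4 = E0 B6 9B.
Leading byte 0xE0 = 11100000 matches 1110xxxx → 3-byte sequence.
Byte 1: 0xE0 = 11100000, payload 0000 (4 bits).
Byte 2: 0xB6 = 10110110 (10xxxxxx ✓), payload 110110.
Byte 3: 0x9B = 10011011 (10xxxxxx ✓), payload 011011.
Concatenate: 0000110110011011 = 0xD9B (16 bits → U+0D9B).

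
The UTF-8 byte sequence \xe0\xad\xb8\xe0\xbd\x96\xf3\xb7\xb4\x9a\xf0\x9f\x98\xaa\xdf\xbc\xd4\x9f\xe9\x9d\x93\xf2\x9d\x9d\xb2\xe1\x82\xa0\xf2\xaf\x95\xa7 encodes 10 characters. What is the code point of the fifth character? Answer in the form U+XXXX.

U+07FC

Offset 0: leading byte 0xE0 = 11100000 → 3-byte char #1 = E0 AD B8.
Offset 3: leading byte 0xE0 = 11100000 → 3-byte char #2 = E0 BD 96.
Offset 6: leading byte 0xF3 = 11110011 → 4-byte char #3 = F3 B7 B4 9A.
Offset 10: leading byte 0xF0 = 11110000 → 4-byte char #4 = F0 9F 98 AA.
Offset 14: leading byte 0xDF = 11011111 → 2-byte char #5 = DF BC.
Leading byte 0xDF = 11011111 matches 110xxxxx → 2-byte sequence.
Byte 1: 0xDF = 11011111, payload 11111 (5 bits).
Byte 2: 0xBC = 10111100 (10xxxxxx ✓), payload 111100.
Concatenate: 11111111100 = 0x7FC (11 bits → U+07FC).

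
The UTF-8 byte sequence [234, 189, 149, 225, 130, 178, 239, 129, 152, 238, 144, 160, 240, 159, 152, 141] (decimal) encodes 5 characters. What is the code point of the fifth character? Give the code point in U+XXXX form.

Offset 0: leading byte 0xEA = 11101010 → 3-byte char #1 = EA BD 95.
Offset 3: leading byte 0xE1 = 11100001 → 3-byte char #2 = E1 82 B2.
Offset 6: leading byte 0xEF = 11101111 → 3-byte char #3 = EF 81 98.
Offset 9: leading byte 0xEE = 11101110 → 3-byte char #4 = EE 90 A0.
Offset 12: leading byte 0xF0 = 11110000 → 4-byte char #5 = F0 9F 98 8D.
Leading byte 0xF0 = 11110000 matches 11110xxx → 4-byte sequence.
Byte 1: 0xF0 = 11110000, payload 000 (3 bits).
Byte 2: 0x9F = 10011111 (10xxxxxx ✓), payload 011111.
Byte 3: 0x98 = 10011000 (10xxxxxx ✓), payload 011000.
Byte 4: 0x8D = 10001101 (10xxxxxx ✓), payload 001101.
Concatenate: 000011111011000001101 = 0x1F60D (21 bits → U+1F60D).

U+1F60D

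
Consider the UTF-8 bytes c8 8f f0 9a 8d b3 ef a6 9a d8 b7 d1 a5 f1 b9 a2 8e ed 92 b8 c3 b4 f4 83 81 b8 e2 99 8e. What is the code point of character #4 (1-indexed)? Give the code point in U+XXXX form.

Offset 0: leading byte 0xC8 = 11001000 → 2-byte char #1 = C8 8F.
Offset 2: leading byte 0xF0 = 11110000 → 4-byte char #2 = F0 9A 8D B3.
Offset 6: leading byte 0xEF = 11101111 → 3-byte char #3 = EF A6 9A.
Offset 9: leading byte 0xD8 = 11011000 → 2-byte char #4 = D8 B7.
Leading byte 0xD8 = 11011000 matches 110xxxxx → 2-byte sequence.
Byte 1: 0xD8 = 11011000, payload 11000 (5 bits).
Byte 2: 0xB7 = 10110111 (10xxxxxx ✓), payload 110111.
Concatenate: 11000110111 = 0x637 (11 bits → U+0637).

U+0637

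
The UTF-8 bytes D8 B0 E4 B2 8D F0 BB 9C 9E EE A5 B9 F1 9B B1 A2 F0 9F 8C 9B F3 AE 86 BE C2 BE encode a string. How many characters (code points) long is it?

Byte at offset 0: 0xD8 = 11011000 → 2-byte char (#1). Advance 2.
Byte at offset 2: 0xE4 = 11100100 → 3-byte char (#2). Advance 3.
Byte at offset 5: 0xF0 = 11110000 → 4-byte char (#3). Advance 4.
Byte at offset 9: 0xEE = 11101110 → 3-byte char (#4). Advance 3.
Byte at offset 12: 0xF1 = 11110001 → 4-byte char (#5). Advance 4.
Byte at offset 16: 0xF0 = 11110000 → 4-byte char (#6). Advance 4.
Byte at offset 20: 0xF3 = 11110011 → 4-byte char (#7). Advance 4.
Byte at offset 24: 0xC2 = 11000010 → 2-byte char (#8). Advance 2.
Reached end at offset 26 after 8 code points.

8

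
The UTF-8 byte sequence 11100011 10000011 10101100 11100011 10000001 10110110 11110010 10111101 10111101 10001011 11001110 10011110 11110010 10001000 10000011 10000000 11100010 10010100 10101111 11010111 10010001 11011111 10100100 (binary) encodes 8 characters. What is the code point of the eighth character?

Offset 0: leading byte 0xE3 = 11100011 → 3-byte char #1 = E3 83 AC.
Offset 3: leading byte 0xE3 = 11100011 → 3-byte char #2 = E3 81 B6.
Offset 6: leading byte 0xF2 = 11110010 → 4-byte char #3 = F2 BD BD 8B.
Offset 10: leading byte 0xCE = 11001110 → 2-byte char #4 = CE 9E.
Offset 12: leading byte 0xF2 = 11110010 → 4-byte char #5 = F2 88 83 80.
Offset 16: leading byte 0xE2 = 11100010 → 3-byte char #6 = E2 94 AF.
Offset 19: leading byte 0xD7 = 11010111 → 2-byte char #7 = D7 91.
Offset 21: leading byte 0xDF = 11011111 → 2-byte char #8 = DF A4.
Leading byte 0xDF = 11011111 matches 110xxxxx → 2-byte sequence.
Byte 1: 0xDF = 11011111, payload 11111 (5 bits).
Byte 2: 0xA4 = 10100100 (10xxxxxx ✓), payload 100100.
Concatenate: 11111100100 = 0x7E4 (11 bits → U+07E4).

U+07E4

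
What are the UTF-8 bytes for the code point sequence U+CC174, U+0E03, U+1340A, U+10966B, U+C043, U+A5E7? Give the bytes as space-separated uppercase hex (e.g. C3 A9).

F3 8C 85 B4 E0 B8 83 F0 93 90 8A F4 89 99 AB EC 81 83 EA 97 A7

U+CC174: 4-byte form → F3 8C 85 B4.
U+0E03: 3-byte form → E0 B8 83.
U+1340A: 4-byte form → F0 93 90 8A.
U+10966B: 4-byte form → F4 89 99 AB.
U+C043: 3-byte form → EC 81 83.
U+A5E7: 3-byte form → EA 97 A7.
Concatenated (21 bytes): F3 8C 85 B4 E0 B8 83 F0 93 90 8A F4 89 99 AB EC 81 83 EA 97 A7.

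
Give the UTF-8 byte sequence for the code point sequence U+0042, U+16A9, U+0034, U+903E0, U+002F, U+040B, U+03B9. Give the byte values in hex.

42 E1 9A A9 34 F2 90 8F A0 2F D0 8B CE B9

U+0042: 1-byte form → 42.
U+16A9: 3-byte form → E1 9A A9.
U+0034: 1-byte form → 34.
U+903E0: 4-byte form → F2 90 8F A0.
U+002F: 1-byte form → 2F.
U+040B: 2-byte form → D0 8B.
U+03B9: 2-byte form → CE B9.
Concatenated (14 bytes): 42 E1 9A A9 34 F2 90 8F A0 2F D0 8B CE B9.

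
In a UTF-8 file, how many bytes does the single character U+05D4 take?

2

U+05D4 = 0x5D4. UTF-8 uses 1 byte below 0x80, 2 below 0x800, 3 below 0x10000, 4 up to 0x10FFFF. 0x5D4 is in U+0080–U+07FF → 2 bytes.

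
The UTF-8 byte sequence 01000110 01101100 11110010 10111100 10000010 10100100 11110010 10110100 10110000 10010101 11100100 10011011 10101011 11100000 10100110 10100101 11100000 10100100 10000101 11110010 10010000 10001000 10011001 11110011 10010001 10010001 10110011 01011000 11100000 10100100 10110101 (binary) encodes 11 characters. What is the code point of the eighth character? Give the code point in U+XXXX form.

U+90219

Offset 0: leading byte 0x46 = 01000110 → 1-byte char #1 = 46.
Offset 1: leading byte 0x6C = 01101100 → 1-byte char #2 = 6C.
Offset 2: leading byte 0xF2 = 11110010 → 4-byte char #3 = F2 BC 82 A4.
Offset 6: leading byte 0xF2 = 11110010 → 4-byte char #4 = F2 B4 B0 95.
Offset 10: leading byte 0xE4 = 11100100 → 3-byte char #5 = E4 9B AB.
Offset 13: leading byte 0xE0 = 11100000 → 3-byte char #6 = E0 A6 A5.
Offset 16: leading byte 0xE0 = 11100000 → 3-byte char #7 = E0 A4 85.
Offset 19: leading byte 0xF2 = 11110010 → 4-byte char #8 = F2 90 88 99.
Leading byte 0xF2 = 11110010 matches 11110xxx → 4-byte sequence.
Byte 1: 0xF2 = 11110010, payload 010 (3 bits).
Byte 2: 0x90 = 10010000 (10xxxxxx ✓), payload 010000.
Byte 3: 0x88 = 10001000 (10xxxxxx ✓), payload 001000.
Byte 4: 0x99 = 10011001 (10xxxxxx ✓), payload 011001.
Concatenate: 010010000001000011001 = 0x90219 (21 bits → U+90219).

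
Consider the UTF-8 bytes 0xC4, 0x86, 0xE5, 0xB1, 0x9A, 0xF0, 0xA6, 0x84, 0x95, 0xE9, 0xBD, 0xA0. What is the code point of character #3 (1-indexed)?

U+26115

Offset 0: leading byte 0xC4 = 11000100 → 2-byte char #1 = C4 86.
Offset 2: leading byte 0xE5 = 11100101 → 3-byte char #2 = E5 B1 9A.
Offset 5: leading byte 0xF0 = 11110000 → 4-byte char #3 = F0 A6 84 95.
Leading byte 0xF0 = 11110000 matches 11110xxx → 4-byte sequence.
Byte 1: 0xF0 = 11110000, payload 000 (3 bits).
Byte 2: 0xA6 = 10100110 (10xxxxxx ✓), payload 100110.
Byte 3: 0x84 = 10000100 (10xxxxxx ✓), payload 000100.
Byte 4: 0x95 = 10010101 (10xxxxxx ✓), payload 010101.
Concatenate: 000100110000100010101 = 0x26115 (21 bits → U+26115).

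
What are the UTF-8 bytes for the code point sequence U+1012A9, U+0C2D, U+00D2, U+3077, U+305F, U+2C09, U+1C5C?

F4 81 8A A9 E0 B0 AD C3 92 E3 81 B7 E3 81 9F E2 B0 89 E1 B1 9C

U+1012A9: 4-byte form → F4 81 8A A9.
U+0C2D: 3-byte form → E0 B0 AD.
U+00D2: 2-byte form → C3 92.
U+3077: 3-byte form → E3 81 B7.
U+305F: 3-byte form → E3 81 9F.
U+2C09: 3-byte form → E2 B0 89.
U+1C5C: 3-byte form → E1 B1 9C.
Concatenated (21 bytes): F4 81 8A A9 E0 B0 AD C3 92 E3 81 B7 E3 81 9F E2 B0 89 E1 B1 9C.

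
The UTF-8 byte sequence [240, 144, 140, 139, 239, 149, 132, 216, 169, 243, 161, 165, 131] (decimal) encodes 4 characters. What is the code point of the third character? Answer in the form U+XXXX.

U+0629

Offset 0: leading byte 0xF0 = 11110000 → 4-byte char #1 = F0 90 8C 8B.
Offset 4: leading byte 0xEF = 11101111 → 3-byte char #2 = EF 95 84.
Offset 7: leading byte 0xD8 = 11011000 → 2-byte char #3 = D8 A9.
Leading byte 0xD8 = 11011000 matches 110xxxxx → 2-byte sequence.
Byte 1: 0xD8 = 11011000, payload 11000 (5 bits).
Byte 2: 0xA9 = 10101001 (10xxxxxx ✓), payload 101001.
Concatenate: 11000101001 = 0x629 (11 bits → U+0629).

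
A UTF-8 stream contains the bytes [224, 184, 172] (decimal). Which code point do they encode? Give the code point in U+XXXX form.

Leading byte 0xE0 = 11100000 matches 1110xxxx → 3-byte sequence.
Byte 1: 0xE0 = 11100000, payload 0000 (4 bits).
Byte 2: 0xB8 = 10111000 (10xxxxxx ✓), payload 111000.
Byte 3: 0xAC = 10101100 (10xxxxxx ✓), payload 101100.
Concatenate: 0000111000101100 = 0xE2C (16 bits → U+0E2C).

U+0E2C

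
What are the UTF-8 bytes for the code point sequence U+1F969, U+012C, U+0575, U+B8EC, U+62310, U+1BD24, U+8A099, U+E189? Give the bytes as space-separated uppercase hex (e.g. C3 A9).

U+1F969: 4-byte form → F0 9F A5 A9.
U+012C: 2-byte form → C4 AC.
U+0575: 2-byte form → D5 B5.
U+B8EC: 3-byte form → EB A3 AC.
U+62310: 4-byte form → F1 A2 8C 90.
U+1BD24: 4-byte form → F0 9B B4 A4.
U+8A099: 4-byte form → F2 8A 82 99.
U+E189: 3-byte form → EE 86 89.
Concatenated (26 bytes): F0 9F A5 A9 C4 AC D5 B5 EB A3 AC F1 A2 8C 90 F0 9B B4 A4 F2 8A 82 99 EE 86 89.

F0 9F A5 A9 C4 AC D5 B5 EB A3 AC F1 A2 8C 90 F0 9B B4 A4 F2 8A 82 99 EE 86 89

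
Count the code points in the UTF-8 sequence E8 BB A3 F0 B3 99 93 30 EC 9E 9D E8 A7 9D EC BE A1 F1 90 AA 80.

7

Byte at offset 0: 0xE8 = 11101000 → 3-byte char (#1). Advance 3.
Byte at offset 3: 0xF0 = 11110000 → 4-byte char (#2). Advance 4.
Byte at offset 7: 0x30 = 00110000 → 1-byte char (#3). Advance 1.
Byte at offset 8: 0xEC = 11101100 → 3-byte char (#4). Advance 3.
Byte at offset 11: 0xE8 = 11101000 → 3-byte char (#5). Advance 3.
Byte at offset 14: 0xEC = 11101100 → 3-byte char (#6). Advance 3.
Byte at offset 17: 0xF1 = 11110001 → 4-byte char (#7). Advance 4.
Reached end at offset 21 after 7 code points.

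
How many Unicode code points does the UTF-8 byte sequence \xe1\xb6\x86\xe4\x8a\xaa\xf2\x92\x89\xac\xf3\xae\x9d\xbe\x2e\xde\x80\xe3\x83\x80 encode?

Byte at offset 0: 0xE1 = 11100001 → 3-byte char (#1). Advance 3.
Byte at offset 3: 0xE4 = 11100100 → 3-byte char (#2). Advance 3.
Byte at offset 6: 0xF2 = 11110010 → 4-byte char (#3). Advance 4.
Byte at offset 10: 0xF3 = 11110011 → 4-byte char (#4). Advance 4.
Byte at offset 14: 0x2E = 00101110 → 1-byte char (#5). Advance 1.
Byte at offset 15: 0xDE = 11011110 → 2-byte char (#6). Advance 2.
Byte at offset 17: 0xE3 = 11100011 → 3-byte char (#7). Advance 3.
Reached end at offset 20 after 7 code points.

7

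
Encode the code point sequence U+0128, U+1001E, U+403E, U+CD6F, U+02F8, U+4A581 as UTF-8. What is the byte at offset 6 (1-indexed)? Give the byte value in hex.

0x9E

1-indexed offset 6 is 0-indexed offset 5.
U+0128 → 2-byte form C4 A8 at offsets 0–1.
U+1001E → 4-byte form F0 90 80 9E at offsets 2–5.
Offset 5 falls in char 2's range; it's byte 4 of F0 90 80 9E = 0x9E.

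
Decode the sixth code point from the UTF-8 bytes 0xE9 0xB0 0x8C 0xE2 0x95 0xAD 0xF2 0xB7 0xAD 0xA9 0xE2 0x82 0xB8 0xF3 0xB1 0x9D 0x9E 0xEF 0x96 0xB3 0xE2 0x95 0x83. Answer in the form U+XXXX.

U+F5B3

Offset 0: leading byte 0xE9 = 11101001 → 3-byte char #1 = E9 B0 8C.
Offset 3: leading byte 0xE2 = 11100010 → 3-byte char #2 = E2 95 AD.
Offset 6: leading byte 0xF2 = 11110010 → 4-byte char #3 = F2 B7 AD A9.
Offset 10: leading byte 0xE2 = 11100010 → 3-byte char #4 = E2 82 B8.
Offset 13: leading byte 0xF3 = 11110011 → 4-byte char #5 = F3 B1 9D 9E.
Offset 17: leading byte 0xEF = 11101111 → 3-byte char #6 = EF 96 B3.
Leading byte 0xEF = 11101111 matches 1110xxxx → 3-byte sequence.
Byte 1: 0xEF = 11101111, payload 1111 (4 bits).
Byte 2: 0x96 = 10010110 (10xxxxxx ✓), payload 010110.
Byte 3: 0xB3 = 10110011 (10xxxxxx ✓), payload 110011.
Concatenate: 1111010110110011 = 0xF5B3 (16 bits → U+F5B3).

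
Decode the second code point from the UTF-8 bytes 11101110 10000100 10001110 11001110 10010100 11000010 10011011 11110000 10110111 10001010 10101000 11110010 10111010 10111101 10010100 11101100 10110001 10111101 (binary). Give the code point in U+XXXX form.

U+0394

Offset 0: leading byte 0xEE = 11101110 → 3-byte char #1 = EE 84 8E.
Offset 3: leading byte 0xCE = 11001110 → 2-byte char #2 = CE 94.
Leading byte 0xCE = 11001110 matches 110xxxxx → 2-byte sequence.
Byte 1: 0xCE = 11001110, payload 01110 (5 bits).
Byte 2: 0x94 = 10010100 (10xxxxxx ✓), payload 010100.
Concatenate: 01110010100 = 0x394 (11 bits → U+0394).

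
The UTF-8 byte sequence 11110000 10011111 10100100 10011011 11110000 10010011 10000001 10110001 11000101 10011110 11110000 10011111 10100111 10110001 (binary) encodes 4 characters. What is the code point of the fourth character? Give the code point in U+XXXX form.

Offset 0: leading byte 0xF0 = 11110000 → 4-byte char #1 = F0 9F A4 9B.
Offset 4: leading byte 0xF0 = 11110000 → 4-byte char #2 = F0 93 81 B1.
Offset 8: leading byte 0xC5 = 11000101 → 2-byte char #3 = C5 9E.
Offset 10: leading byte 0xF0 = 11110000 → 4-byte char #4 = F0 9F A7 B1.
Leading byte 0xF0 = 11110000 matches 11110xxx → 4-byte sequence.
Byte 1: 0xF0 = 11110000, payload 000 (3 bits).
Byte 2: 0x9F = 10011111 (10xxxxxx ✓), payload 011111.
Byte 3: 0xA7 = 10100111 (10xxxxxx ✓), payload 100111.
Byte 4: 0xB1 = 10110001 (10xxxxxx ✓), payload 110001.
Concatenate: 000011111100111110001 = 0x1F9F1 (21 bits → U+1F9F1).

U+1F9F1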